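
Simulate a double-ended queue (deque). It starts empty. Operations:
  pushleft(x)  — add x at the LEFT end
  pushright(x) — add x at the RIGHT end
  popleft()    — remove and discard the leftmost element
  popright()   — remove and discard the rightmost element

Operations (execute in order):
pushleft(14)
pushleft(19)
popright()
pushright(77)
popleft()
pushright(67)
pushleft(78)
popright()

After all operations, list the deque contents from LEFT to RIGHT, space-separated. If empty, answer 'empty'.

Answer: 78 77

Derivation:
pushleft(14): [14]
pushleft(19): [19, 14]
popright(): [19]
pushright(77): [19, 77]
popleft(): [77]
pushright(67): [77, 67]
pushleft(78): [78, 77, 67]
popright(): [78, 77]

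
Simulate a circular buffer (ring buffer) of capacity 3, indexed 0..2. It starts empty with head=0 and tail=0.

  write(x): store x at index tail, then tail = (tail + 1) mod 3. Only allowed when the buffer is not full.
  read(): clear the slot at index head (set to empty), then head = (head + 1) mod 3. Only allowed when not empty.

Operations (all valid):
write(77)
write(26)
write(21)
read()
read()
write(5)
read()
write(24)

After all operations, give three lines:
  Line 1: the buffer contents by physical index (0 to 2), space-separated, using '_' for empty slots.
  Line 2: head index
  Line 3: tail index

Answer: 5 24 _
0
2

Derivation:
write(77): buf=[77 _ _], head=0, tail=1, size=1
write(26): buf=[77 26 _], head=0, tail=2, size=2
write(21): buf=[77 26 21], head=0, tail=0, size=3
read(): buf=[_ 26 21], head=1, tail=0, size=2
read(): buf=[_ _ 21], head=2, tail=0, size=1
write(5): buf=[5 _ 21], head=2, tail=1, size=2
read(): buf=[5 _ _], head=0, tail=1, size=1
write(24): buf=[5 24 _], head=0, tail=2, size=2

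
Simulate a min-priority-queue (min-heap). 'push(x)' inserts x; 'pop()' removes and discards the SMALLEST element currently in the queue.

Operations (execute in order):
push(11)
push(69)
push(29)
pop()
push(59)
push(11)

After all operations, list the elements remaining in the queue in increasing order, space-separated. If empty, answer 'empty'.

Answer: 11 29 59 69

Derivation:
push(11): heap contents = [11]
push(69): heap contents = [11, 69]
push(29): heap contents = [11, 29, 69]
pop() → 11: heap contents = [29, 69]
push(59): heap contents = [29, 59, 69]
push(11): heap contents = [11, 29, 59, 69]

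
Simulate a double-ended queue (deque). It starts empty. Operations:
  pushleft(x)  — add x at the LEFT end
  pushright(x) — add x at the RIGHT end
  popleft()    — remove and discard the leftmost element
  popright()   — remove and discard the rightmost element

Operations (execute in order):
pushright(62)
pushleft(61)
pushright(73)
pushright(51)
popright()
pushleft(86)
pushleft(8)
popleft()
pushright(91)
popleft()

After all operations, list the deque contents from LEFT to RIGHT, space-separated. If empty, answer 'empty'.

pushright(62): [62]
pushleft(61): [61, 62]
pushright(73): [61, 62, 73]
pushright(51): [61, 62, 73, 51]
popright(): [61, 62, 73]
pushleft(86): [86, 61, 62, 73]
pushleft(8): [8, 86, 61, 62, 73]
popleft(): [86, 61, 62, 73]
pushright(91): [86, 61, 62, 73, 91]
popleft(): [61, 62, 73, 91]

Answer: 61 62 73 91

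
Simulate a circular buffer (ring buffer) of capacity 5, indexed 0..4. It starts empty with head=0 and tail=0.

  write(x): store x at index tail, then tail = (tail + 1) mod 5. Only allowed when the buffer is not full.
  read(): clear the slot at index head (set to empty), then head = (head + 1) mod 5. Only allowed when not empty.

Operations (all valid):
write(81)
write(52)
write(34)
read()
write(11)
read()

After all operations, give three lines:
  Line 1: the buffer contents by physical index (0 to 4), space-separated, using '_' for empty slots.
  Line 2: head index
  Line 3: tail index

write(81): buf=[81 _ _ _ _], head=0, tail=1, size=1
write(52): buf=[81 52 _ _ _], head=0, tail=2, size=2
write(34): buf=[81 52 34 _ _], head=0, tail=3, size=3
read(): buf=[_ 52 34 _ _], head=1, tail=3, size=2
write(11): buf=[_ 52 34 11 _], head=1, tail=4, size=3
read(): buf=[_ _ 34 11 _], head=2, tail=4, size=2

Answer: _ _ 34 11 _
2
4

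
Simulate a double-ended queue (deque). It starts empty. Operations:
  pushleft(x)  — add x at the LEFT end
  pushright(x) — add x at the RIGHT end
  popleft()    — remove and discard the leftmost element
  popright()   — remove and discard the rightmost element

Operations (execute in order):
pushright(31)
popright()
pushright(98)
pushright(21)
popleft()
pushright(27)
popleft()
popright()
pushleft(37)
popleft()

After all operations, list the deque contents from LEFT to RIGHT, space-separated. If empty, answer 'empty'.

pushright(31): [31]
popright(): []
pushright(98): [98]
pushright(21): [98, 21]
popleft(): [21]
pushright(27): [21, 27]
popleft(): [27]
popright(): []
pushleft(37): [37]
popleft(): []

Answer: empty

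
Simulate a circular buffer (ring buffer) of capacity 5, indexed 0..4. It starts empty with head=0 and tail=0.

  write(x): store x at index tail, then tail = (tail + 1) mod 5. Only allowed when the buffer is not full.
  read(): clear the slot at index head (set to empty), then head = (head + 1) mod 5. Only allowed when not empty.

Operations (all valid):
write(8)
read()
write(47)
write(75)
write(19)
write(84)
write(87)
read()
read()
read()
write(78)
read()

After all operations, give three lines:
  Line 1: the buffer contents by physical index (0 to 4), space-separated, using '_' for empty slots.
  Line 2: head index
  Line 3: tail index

Answer: 87 78 _ _ _
0
2

Derivation:
write(8): buf=[8 _ _ _ _], head=0, tail=1, size=1
read(): buf=[_ _ _ _ _], head=1, tail=1, size=0
write(47): buf=[_ 47 _ _ _], head=1, tail=2, size=1
write(75): buf=[_ 47 75 _ _], head=1, tail=3, size=2
write(19): buf=[_ 47 75 19 _], head=1, tail=4, size=3
write(84): buf=[_ 47 75 19 84], head=1, tail=0, size=4
write(87): buf=[87 47 75 19 84], head=1, tail=1, size=5
read(): buf=[87 _ 75 19 84], head=2, tail=1, size=4
read(): buf=[87 _ _ 19 84], head=3, tail=1, size=3
read(): buf=[87 _ _ _ 84], head=4, tail=1, size=2
write(78): buf=[87 78 _ _ 84], head=4, tail=2, size=3
read(): buf=[87 78 _ _ _], head=0, tail=2, size=2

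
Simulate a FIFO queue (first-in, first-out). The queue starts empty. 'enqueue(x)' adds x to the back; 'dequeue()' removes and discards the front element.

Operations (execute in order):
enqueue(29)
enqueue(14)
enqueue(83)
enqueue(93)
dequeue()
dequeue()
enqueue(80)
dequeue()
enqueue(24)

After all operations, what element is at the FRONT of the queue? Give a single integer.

Answer: 93

Derivation:
enqueue(29): queue = [29]
enqueue(14): queue = [29, 14]
enqueue(83): queue = [29, 14, 83]
enqueue(93): queue = [29, 14, 83, 93]
dequeue(): queue = [14, 83, 93]
dequeue(): queue = [83, 93]
enqueue(80): queue = [83, 93, 80]
dequeue(): queue = [93, 80]
enqueue(24): queue = [93, 80, 24]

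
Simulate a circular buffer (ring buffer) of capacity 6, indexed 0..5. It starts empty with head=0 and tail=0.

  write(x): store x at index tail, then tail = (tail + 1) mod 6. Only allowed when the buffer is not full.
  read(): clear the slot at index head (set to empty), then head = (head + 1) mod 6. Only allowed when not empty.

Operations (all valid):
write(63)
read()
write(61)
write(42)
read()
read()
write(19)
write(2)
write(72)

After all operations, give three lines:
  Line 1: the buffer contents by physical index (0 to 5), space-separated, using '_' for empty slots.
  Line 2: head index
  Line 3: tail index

Answer: _ _ _ 19 2 72
3
0

Derivation:
write(63): buf=[63 _ _ _ _ _], head=0, tail=1, size=1
read(): buf=[_ _ _ _ _ _], head=1, tail=1, size=0
write(61): buf=[_ 61 _ _ _ _], head=1, tail=2, size=1
write(42): buf=[_ 61 42 _ _ _], head=1, tail=3, size=2
read(): buf=[_ _ 42 _ _ _], head=2, tail=3, size=1
read(): buf=[_ _ _ _ _ _], head=3, tail=3, size=0
write(19): buf=[_ _ _ 19 _ _], head=3, tail=4, size=1
write(2): buf=[_ _ _ 19 2 _], head=3, tail=5, size=2
write(72): buf=[_ _ _ 19 2 72], head=3, tail=0, size=3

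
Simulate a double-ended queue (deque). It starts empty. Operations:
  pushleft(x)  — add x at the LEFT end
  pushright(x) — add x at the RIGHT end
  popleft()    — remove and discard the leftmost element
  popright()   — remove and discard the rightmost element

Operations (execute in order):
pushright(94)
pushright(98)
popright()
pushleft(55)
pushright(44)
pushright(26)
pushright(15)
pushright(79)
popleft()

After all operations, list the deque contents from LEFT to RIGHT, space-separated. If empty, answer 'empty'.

pushright(94): [94]
pushright(98): [94, 98]
popright(): [94]
pushleft(55): [55, 94]
pushright(44): [55, 94, 44]
pushright(26): [55, 94, 44, 26]
pushright(15): [55, 94, 44, 26, 15]
pushright(79): [55, 94, 44, 26, 15, 79]
popleft(): [94, 44, 26, 15, 79]

Answer: 94 44 26 15 79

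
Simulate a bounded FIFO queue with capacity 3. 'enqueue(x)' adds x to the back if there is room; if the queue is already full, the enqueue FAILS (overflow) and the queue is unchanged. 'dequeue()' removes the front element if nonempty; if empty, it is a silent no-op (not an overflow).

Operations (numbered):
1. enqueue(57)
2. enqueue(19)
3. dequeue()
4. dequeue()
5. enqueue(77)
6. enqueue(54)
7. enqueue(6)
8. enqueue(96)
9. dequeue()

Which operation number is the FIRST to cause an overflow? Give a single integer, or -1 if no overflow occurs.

Answer: 8

Derivation:
1. enqueue(57): size=1
2. enqueue(19): size=2
3. dequeue(): size=1
4. dequeue(): size=0
5. enqueue(77): size=1
6. enqueue(54): size=2
7. enqueue(6): size=3
8. enqueue(96): size=3=cap → OVERFLOW (fail)
9. dequeue(): size=2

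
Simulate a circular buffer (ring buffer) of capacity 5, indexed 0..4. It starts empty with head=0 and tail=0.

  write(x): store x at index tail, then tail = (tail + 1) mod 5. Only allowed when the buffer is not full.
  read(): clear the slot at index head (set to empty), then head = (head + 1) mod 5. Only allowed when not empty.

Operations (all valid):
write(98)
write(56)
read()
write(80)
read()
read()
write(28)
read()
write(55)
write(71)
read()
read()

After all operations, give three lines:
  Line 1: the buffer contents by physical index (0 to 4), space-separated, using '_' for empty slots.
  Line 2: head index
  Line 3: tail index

Answer: _ _ _ _ _
1
1

Derivation:
write(98): buf=[98 _ _ _ _], head=0, tail=1, size=1
write(56): buf=[98 56 _ _ _], head=0, tail=2, size=2
read(): buf=[_ 56 _ _ _], head=1, tail=2, size=1
write(80): buf=[_ 56 80 _ _], head=1, tail=3, size=2
read(): buf=[_ _ 80 _ _], head=2, tail=3, size=1
read(): buf=[_ _ _ _ _], head=3, tail=3, size=0
write(28): buf=[_ _ _ 28 _], head=3, tail=4, size=1
read(): buf=[_ _ _ _ _], head=4, tail=4, size=0
write(55): buf=[_ _ _ _ 55], head=4, tail=0, size=1
write(71): buf=[71 _ _ _ 55], head=4, tail=1, size=2
read(): buf=[71 _ _ _ _], head=0, tail=1, size=1
read(): buf=[_ _ _ _ _], head=1, tail=1, size=0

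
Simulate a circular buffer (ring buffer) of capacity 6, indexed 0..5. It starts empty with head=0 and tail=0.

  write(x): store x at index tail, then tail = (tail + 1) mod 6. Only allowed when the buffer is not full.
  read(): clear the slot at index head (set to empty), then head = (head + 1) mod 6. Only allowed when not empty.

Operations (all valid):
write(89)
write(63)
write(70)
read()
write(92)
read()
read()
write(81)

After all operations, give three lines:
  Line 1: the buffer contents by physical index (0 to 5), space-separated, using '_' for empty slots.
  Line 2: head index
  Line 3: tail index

write(89): buf=[89 _ _ _ _ _], head=0, tail=1, size=1
write(63): buf=[89 63 _ _ _ _], head=0, tail=2, size=2
write(70): buf=[89 63 70 _ _ _], head=0, tail=3, size=3
read(): buf=[_ 63 70 _ _ _], head=1, tail=3, size=2
write(92): buf=[_ 63 70 92 _ _], head=1, tail=4, size=3
read(): buf=[_ _ 70 92 _ _], head=2, tail=4, size=2
read(): buf=[_ _ _ 92 _ _], head=3, tail=4, size=1
write(81): buf=[_ _ _ 92 81 _], head=3, tail=5, size=2

Answer: _ _ _ 92 81 _
3
5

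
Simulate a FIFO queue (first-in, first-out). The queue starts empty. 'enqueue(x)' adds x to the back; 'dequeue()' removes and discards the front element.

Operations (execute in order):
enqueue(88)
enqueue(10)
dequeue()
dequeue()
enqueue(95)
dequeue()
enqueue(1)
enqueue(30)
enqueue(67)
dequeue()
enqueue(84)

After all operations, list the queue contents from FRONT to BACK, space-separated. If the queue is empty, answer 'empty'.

enqueue(88): [88]
enqueue(10): [88, 10]
dequeue(): [10]
dequeue(): []
enqueue(95): [95]
dequeue(): []
enqueue(1): [1]
enqueue(30): [1, 30]
enqueue(67): [1, 30, 67]
dequeue(): [30, 67]
enqueue(84): [30, 67, 84]

Answer: 30 67 84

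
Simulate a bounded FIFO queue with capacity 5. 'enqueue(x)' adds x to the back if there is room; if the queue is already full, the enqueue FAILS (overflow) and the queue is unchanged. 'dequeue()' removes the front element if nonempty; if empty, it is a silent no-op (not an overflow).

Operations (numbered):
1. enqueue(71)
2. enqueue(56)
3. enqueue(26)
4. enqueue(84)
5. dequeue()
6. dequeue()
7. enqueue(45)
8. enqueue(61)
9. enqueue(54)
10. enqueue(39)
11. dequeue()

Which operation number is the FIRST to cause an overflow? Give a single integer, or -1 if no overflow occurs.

1. enqueue(71): size=1
2. enqueue(56): size=2
3. enqueue(26): size=3
4. enqueue(84): size=4
5. dequeue(): size=3
6. dequeue(): size=2
7. enqueue(45): size=3
8. enqueue(61): size=4
9. enqueue(54): size=5
10. enqueue(39): size=5=cap → OVERFLOW (fail)
11. dequeue(): size=4

Answer: 10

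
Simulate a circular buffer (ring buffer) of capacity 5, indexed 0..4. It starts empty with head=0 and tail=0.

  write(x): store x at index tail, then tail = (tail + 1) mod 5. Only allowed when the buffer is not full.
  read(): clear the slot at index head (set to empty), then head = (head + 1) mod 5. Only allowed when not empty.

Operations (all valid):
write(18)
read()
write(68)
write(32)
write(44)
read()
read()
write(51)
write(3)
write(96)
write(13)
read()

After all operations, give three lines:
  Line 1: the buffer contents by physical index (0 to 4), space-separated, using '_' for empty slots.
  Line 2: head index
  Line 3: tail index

write(18): buf=[18 _ _ _ _], head=0, tail=1, size=1
read(): buf=[_ _ _ _ _], head=1, tail=1, size=0
write(68): buf=[_ 68 _ _ _], head=1, tail=2, size=1
write(32): buf=[_ 68 32 _ _], head=1, tail=3, size=2
write(44): buf=[_ 68 32 44 _], head=1, tail=4, size=3
read(): buf=[_ _ 32 44 _], head=2, tail=4, size=2
read(): buf=[_ _ _ 44 _], head=3, tail=4, size=1
write(51): buf=[_ _ _ 44 51], head=3, tail=0, size=2
write(3): buf=[3 _ _ 44 51], head=3, tail=1, size=3
write(96): buf=[3 96 _ 44 51], head=3, tail=2, size=4
write(13): buf=[3 96 13 44 51], head=3, tail=3, size=5
read(): buf=[3 96 13 _ 51], head=4, tail=3, size=4

Answer: 3 96 13 _ 51
4
3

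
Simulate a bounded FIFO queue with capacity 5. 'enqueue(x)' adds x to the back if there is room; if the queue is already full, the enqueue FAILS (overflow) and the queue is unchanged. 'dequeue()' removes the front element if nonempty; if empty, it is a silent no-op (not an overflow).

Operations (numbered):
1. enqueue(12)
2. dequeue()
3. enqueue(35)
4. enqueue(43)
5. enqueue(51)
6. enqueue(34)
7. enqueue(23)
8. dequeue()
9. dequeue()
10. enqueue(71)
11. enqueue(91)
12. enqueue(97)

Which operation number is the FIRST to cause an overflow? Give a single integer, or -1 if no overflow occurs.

1. enqueue(12): size=1
2. dequeue(): size=0
3. enqueue(35): size=1
4. enqueue(43): size=2
5. enqueue(51): size=3
6. enqueue(34): size=4
7. enqueue(23): size=5
8. dequeue(): size=4
9. dequeue(): size=3
10. enqueue(71): size=4
11. enqueue(91): size=5
12. enqueue(97): size=5=cap → OVERFLOW (fail)

Answer: 12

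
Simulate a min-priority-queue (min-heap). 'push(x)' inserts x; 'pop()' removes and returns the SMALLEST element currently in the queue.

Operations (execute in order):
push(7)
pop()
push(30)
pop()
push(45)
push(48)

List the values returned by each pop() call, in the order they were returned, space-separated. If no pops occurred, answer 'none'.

push(7): heap contents = [7]
pop() → 7: heap contents = []
push(30): heap contents = [30]
pop() → 30: heap contents = []
push(45): heap contents = [45]
push(48): heap contents = [45, 48]

Answer: 7 30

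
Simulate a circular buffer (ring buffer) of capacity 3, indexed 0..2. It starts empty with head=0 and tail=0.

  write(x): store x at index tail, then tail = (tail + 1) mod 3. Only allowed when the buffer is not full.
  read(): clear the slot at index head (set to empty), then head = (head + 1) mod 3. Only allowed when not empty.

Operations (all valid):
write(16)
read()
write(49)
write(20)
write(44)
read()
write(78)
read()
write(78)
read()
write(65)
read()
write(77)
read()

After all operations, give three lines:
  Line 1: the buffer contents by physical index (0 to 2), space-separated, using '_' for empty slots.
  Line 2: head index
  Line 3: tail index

Answer: 65 77 _
0
2

Derivation:
write(16): buf=[16 _ _], head=0, tail=1, size=1
read(): buf=[_ _ _], head=1, tail=1, size=0
write(49): buf=[_ 49 _], head=1, tail=2, size=1
write(20): buf=[_ 49 20], head=1, tail=0, size=2
write(44): buf=[44 49 20], head=1, tail=1, size=3
read(): buf=[44 _ 20], head=2, tail=1, size=2
write(78): buf=[44 78 20], head=2, tail=2, size=3
read(): buf=[44 78 _], head=0, tail=2, size=2
write(78): buf=[44 78 78], head=0, tail=0, size=3
read(): buf=[_ 78 78], head=1, tail=0, size=2
write(65): buf=[65 78 78], head=1, tail=1, size=3
read(): buf=[65 _ 78], head=2, tail=1, size=2
write(77): buf=[65 77 78], head=2, tail=2, size=3
read(): buf=[65 77 _], head=0, tail=2, size=2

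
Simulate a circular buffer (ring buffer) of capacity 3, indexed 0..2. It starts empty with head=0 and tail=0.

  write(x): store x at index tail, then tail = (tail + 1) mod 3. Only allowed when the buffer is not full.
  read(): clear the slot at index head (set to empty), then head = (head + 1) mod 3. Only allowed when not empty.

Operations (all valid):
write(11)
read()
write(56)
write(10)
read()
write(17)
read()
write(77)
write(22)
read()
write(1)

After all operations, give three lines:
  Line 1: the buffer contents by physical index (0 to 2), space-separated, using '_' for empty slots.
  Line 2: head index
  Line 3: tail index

Answer: 1 77 22
1
1

Derivation:
write(11): buf=[11 _ _], head=0, tail=1, size=1
read(): buf=[_ _ _], head=1, tail=1, size=0
write(56): buf=[_ 56 _], head=1, tail=2, size=1
write(10): buf=[_ 56 10], head=1, tail=0, size=2
read(): buf=[_ _ 10], head=2, tail=0, size=1
write(17): buf=[17 _ 10], head=2, tail=1, size=2
read(): buf=[17 _ _], head=0, tail=1, size=1
write(77): buf=[17 77 _], head=0, tail=2, size=2
write(22): buf=[17 77 22], head=0, tail=0, size=3
read(): buf=[_ 77 22], head=1, tail=0, size=2
write(1): buf=[1 77 22], head=1, tail=1, size=3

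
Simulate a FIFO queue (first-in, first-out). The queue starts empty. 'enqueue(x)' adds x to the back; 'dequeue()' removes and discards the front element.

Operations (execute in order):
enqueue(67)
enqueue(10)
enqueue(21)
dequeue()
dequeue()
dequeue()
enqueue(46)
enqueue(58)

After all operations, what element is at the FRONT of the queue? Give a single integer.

Answer: 46

Derivation:
enqueue(67): queue = [67]
enqueue(10): queue = [67, 10]
enqueue(21): queue = [67, 10, 21]
dequeue(): queue = [10, 21]
dequeue(): queue = [21]
dequeue(): queue = []
enqueue(46): queue = [46]
enqueue(58): queue = [46, 58]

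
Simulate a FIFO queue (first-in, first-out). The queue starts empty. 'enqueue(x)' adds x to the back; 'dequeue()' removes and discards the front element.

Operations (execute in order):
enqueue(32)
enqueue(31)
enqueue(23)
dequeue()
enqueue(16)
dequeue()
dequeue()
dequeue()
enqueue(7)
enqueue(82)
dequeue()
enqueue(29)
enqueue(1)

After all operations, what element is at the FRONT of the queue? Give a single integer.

enqueue(32): queue = [32]
enqueue(31): queue = [32, 31]
enqueue(23): queue = [32, 31, 23]
dequeue(): queue = [31, 23]
enqueue(16): queue = [31, 23, 16]
dequeue(): queue = [23, 16]
dequeue(): queue = [16]
dequeue(): queue = []
enqueue(7): queue = [7]
enqueue(82): queue = [7, 82]
dequeue(): queue = [82]
enqueue(29): queue = [82, 29]
enqueue(1): queue = [82, 29, 1]

Answer: 82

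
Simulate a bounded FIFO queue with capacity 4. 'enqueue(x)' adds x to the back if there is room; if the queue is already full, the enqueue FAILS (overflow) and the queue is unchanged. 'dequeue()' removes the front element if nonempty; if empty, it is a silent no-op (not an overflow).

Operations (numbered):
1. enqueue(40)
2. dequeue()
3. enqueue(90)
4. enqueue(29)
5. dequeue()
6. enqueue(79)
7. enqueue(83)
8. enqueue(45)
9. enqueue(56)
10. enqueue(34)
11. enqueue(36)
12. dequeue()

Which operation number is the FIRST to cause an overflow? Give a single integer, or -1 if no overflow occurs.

1. enqueue(40): size=1
2. dequeue(): size=0
3. enqueue(90): size=1
4. enqueue(29): size=2
5. dequeue(): size=1
6. enqueue(79): size=2
7. enqueue(83): size=3
8. enqueue(45): size=4
9. enqueue(56): size=4=cap → OVERFLOW (fail)
10. enqueue(34): size=4=cap → OVERFLOW (fail)
11. enqueue(36): size=4=cap → OVERFLOW (fail)
12. dequeue(): size=3

Answer: 9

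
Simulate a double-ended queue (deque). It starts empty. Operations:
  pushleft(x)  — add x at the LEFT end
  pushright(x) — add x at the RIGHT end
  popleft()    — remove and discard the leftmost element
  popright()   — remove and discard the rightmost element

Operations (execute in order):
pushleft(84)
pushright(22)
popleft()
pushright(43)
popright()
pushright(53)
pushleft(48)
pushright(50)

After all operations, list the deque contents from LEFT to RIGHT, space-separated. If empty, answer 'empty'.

pushleft(84): [84]
pushright(22): [84, 22]
popleft(): [22]
pushright(43): [22, 43]
popright(): [22]
pushright(53): [22, 53]
pushleft(48): [48, 22, 53]
pushright(50): [48, 22, 53, 50]

Answer: 48 22 53 50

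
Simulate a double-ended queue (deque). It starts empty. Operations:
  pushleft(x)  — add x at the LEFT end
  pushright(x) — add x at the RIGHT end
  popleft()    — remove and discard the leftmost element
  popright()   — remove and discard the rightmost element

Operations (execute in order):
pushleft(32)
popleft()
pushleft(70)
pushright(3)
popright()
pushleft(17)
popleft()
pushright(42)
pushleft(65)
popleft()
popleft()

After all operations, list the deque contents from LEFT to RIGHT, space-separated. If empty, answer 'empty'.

Answer: 42

Derivation:
pushleft(32): [32]
popleft(): []
pushleft(70): [70]
pushright(3): [70, 3]
popright(): [70]
pushleft(17): [17, 70]
popleft(): [70]
pushright(42): [70, 42]
pushleft(65): [65, 70, 42]
popleft(): [70, 42]
popleft(): [42]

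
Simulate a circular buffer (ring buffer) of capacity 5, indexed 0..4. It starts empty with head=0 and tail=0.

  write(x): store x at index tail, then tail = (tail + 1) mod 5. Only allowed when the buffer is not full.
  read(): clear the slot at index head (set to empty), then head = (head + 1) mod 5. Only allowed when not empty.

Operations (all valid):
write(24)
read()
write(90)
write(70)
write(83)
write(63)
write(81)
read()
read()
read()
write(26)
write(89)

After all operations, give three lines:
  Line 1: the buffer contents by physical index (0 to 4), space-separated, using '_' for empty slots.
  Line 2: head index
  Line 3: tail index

Answer: 81 26 89 _ 63
4
3

Derivation:
write(24): buf=[24 _ _ _ _], head=0, tail=1, size=1
read(): buf=[_ _ _ _ _], head=1, tail=1, size=0
write(90): buf=[_ 90 _ _ _], head=1, tail=2, size=1
write(70): buf=[_ 90 70 _ _], head=1, tail=3, size=2
write(83): buf=[_ 90 70 83 _], head=1, tail=4, size=3
write(63): buf=[_ 90 70 83 63], head=1, tail=0, size=4
write(81): buf=[81 90 70 83 63], head=1, tail=1, size=5
read(): buf=[81 _ 70 83 63], head=2, tail=1, size=4
read(): buf=[81 _ _ 83 63], head=3, tail=1, size=3
read(): buf=[81 _ _ _ 63], head=4, tail=1, size=2
write(26): buf=[81 26 _ _ 63], head=4, tail=2, size=3
write(89): buf=[81 26 89 _ 63], head=4, tail=3, size=4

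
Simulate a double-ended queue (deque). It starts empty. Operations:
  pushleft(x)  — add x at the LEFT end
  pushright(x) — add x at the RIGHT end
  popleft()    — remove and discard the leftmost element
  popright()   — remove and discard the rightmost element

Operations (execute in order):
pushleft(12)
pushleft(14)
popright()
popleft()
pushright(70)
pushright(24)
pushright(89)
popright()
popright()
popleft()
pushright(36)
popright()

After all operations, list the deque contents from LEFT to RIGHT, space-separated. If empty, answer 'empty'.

Answer: empty

Derivation:
pushleft(12): [12]
pushleft(14): [14, 12]
popright(): [14]
popleft(): []
pushright(70): [70]
pushright(24): [70, 24]
pushright(89): [70, 24, 89]
popright(): [70, 24]
popright(): [70]
popleft(): []
pushright(36): [36]
popright(): []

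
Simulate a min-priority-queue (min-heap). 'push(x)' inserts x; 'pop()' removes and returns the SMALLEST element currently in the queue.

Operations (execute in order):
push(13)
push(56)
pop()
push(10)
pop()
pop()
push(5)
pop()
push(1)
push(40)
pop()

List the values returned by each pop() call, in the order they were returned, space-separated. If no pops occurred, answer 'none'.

push(13): heap contents = [13]
push(56): heap contents = [13, 56]
pop() → 13: heap contents = [56]
push(10): heap contents = [10, 56]
pop() → 10: heap contents = [56]
pop() → 56: heap contents = []
push(5): heap contents = [5]
pop() → 5: heap contents = []
push(1): heap contents = [1]
push(40): heap contents = [1, 40]
pop() → 1: heap contents = [40]

Answer: 13 10 56 5 1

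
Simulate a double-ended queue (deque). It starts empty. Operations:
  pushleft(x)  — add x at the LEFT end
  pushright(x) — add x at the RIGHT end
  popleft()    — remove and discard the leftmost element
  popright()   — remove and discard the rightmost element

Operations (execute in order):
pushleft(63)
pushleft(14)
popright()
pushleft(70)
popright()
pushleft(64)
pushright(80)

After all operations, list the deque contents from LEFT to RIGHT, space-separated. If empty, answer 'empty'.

pushleft(63): [63]
pushleft(14): [14, 63]
popright(): [14]
pushleft(70): [70, 14]
popright(): [70]
pushleft(64): [64, 70]
pushright(80): [64, 70, 80]

Answer: 64 70 80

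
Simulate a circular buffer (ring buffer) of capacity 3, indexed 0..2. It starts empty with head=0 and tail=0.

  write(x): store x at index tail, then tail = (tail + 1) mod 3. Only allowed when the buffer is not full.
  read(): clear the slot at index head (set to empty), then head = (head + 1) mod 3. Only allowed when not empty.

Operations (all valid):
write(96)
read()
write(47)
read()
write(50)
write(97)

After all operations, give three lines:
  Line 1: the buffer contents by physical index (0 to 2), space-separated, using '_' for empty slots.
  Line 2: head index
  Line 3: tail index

write(96): buf=[96 _ _], head=0, tail=1, size=1
read(): buf=[_ _ _], head=1, tail=1, size=0
write(47): buf=[_ 47 _], head=1, tail=2, size=1
read(): buf=[_ _ _], head=2, tail=2, size=0
write(50): buf=[_ _ 50], head=2, tail=0, size=1
write(97): buf=[97 _ 50], head=2, tail=1, size=2

Answer: 97 _ 50
2
1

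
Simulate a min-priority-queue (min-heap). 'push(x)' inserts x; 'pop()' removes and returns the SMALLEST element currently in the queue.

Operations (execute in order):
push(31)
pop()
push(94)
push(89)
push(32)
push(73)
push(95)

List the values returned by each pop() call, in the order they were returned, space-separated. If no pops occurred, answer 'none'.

Answer: 31

Derivation:
push(31): heap contents = [31]
pop() → 31: heap contents = []
push(94): heap contents = [94]
push(89): heap contents = [89, 94]
push(32): heap contents = [32, 89, 94]
push(73): heap contents = [32, 73, 89, 94]
push(95): heap contents = [32, 73, 89, 94, 95]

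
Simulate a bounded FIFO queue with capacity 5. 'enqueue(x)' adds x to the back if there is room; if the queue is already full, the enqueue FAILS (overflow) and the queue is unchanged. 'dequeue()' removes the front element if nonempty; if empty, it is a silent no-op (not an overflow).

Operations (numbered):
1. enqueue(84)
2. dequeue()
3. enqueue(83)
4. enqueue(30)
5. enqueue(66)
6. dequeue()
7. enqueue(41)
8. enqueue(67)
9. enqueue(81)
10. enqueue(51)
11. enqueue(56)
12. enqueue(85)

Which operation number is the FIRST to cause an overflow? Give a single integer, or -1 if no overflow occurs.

1. enqueue(84): size=1
2. dequeue(): size=0
3. enqueue(83): size=1
4. enqueue(30): size=2
5. enqueue(66): size=3
6. dequeue(): size=2
7. enqueue(41): size=3
8. enqueue(67): size=4
9. enqueue(81): size=5
10. enqueue(51): size=5=cap → OVERFLOW (fail)
11. enqueue(56): size=5=cap → OVERFLOW (fail)
12. enqueue(85): size=5=cap → OVERFLOW (fail)

Answer: 10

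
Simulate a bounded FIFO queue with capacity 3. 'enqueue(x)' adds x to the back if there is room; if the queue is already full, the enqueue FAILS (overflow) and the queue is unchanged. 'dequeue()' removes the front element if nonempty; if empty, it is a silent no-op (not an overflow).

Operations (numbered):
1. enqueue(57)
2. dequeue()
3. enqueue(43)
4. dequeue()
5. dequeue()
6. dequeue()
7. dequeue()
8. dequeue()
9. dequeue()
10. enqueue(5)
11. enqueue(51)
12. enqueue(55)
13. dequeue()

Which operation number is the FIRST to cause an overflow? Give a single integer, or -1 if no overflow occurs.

Answer: -1

Derivation:
1. enqueue(57): size=1
2. dequeue(): size=0
3. enqueue(43): size=1
4. dequeue(): size=0
5. dequeue(): empty, no-op, size=0
6. dequeue(): empty, no-op, size=0
7. dequeue(): empty, no-op, size=0
8. dequeue(): empty, no-op, size=0
9. dequeue(): empty, no-op, size=0
10. enqueue(5): size=1
11. enqueue(51): size=2
12. enqueue(55): size=3
13. dequeue(): size=2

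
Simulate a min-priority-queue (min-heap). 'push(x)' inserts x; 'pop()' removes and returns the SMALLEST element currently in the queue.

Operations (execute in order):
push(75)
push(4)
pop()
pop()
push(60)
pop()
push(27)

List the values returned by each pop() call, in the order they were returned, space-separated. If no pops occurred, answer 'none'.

Answer: 4 75 60

Derivation:
push(75): heap contents = [75]
push(4): heap contents = [4, 75]
pop() → 4: heap contents = [75]
pop() → 75: heap contents = []
push(60): heap contents = [60]
pop() → 60: heap contents = []
push(27): heap contents = [27]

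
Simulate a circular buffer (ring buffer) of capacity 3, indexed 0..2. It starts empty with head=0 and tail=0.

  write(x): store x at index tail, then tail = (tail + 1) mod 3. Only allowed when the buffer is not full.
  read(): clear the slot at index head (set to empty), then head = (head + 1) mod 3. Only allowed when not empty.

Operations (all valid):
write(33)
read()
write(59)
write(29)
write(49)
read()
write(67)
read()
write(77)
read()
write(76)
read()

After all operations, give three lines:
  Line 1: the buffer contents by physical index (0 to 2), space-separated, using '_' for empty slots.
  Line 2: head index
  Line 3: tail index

write(33): buf=[33 _ _], head=0, tail=1, size=1
read(): buf=[_ _ _], head=1, tail=1, size=0
write(59): buf=[_ 59 _], head=1, tail=2, size=1
write(29): buf=[_ 59 29], head=1, tail=0, size=2
write(49): buf=[49 59 29], head=1, tail=1, size=3
read(): buf=[49 _ 29], head=2, tail=1, size=2
write(67): buf=[49 67 29], head=2, tail=2, size=3
read(): buf=[49 67 _], head=0, tail=2, size=2
write(77): buf=[49 67 77], head=0, tail=0, size=3
read(): buf=[_ 67 77], head=1, tail=0, size=2
write(76): buf=[76 67 77], head=1, tail=1, size=3
read(): buf=[76 _ 77], head=2, tail=1, size=2

Answer: 76 _ 77
2
1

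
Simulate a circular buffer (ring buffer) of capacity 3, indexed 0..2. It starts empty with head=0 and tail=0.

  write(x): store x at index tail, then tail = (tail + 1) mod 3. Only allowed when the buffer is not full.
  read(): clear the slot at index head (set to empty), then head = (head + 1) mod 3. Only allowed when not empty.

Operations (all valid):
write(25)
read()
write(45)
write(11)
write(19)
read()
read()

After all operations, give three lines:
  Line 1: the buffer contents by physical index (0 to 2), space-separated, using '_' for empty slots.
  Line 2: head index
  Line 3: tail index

Answer: 19 _ _
0
1

Derivation:
write(25): buf=[25 _ _], head=0, tail=1, size=1
read(): buf=[_ _ _], head=1, tail=1, size=0
write(45): buf=[_ 45 _], head=1, tail=2, size=1
write(11): buf=[_ 45 11], head=1, tail=0, size=2
write(19): buf=[19 45 11], head=1, tail=1, size=3
read(): buf=[19 _ 11], head=2, tail=1, size=2
read(): buf=[19 _ _], head=0, tail=1, size=1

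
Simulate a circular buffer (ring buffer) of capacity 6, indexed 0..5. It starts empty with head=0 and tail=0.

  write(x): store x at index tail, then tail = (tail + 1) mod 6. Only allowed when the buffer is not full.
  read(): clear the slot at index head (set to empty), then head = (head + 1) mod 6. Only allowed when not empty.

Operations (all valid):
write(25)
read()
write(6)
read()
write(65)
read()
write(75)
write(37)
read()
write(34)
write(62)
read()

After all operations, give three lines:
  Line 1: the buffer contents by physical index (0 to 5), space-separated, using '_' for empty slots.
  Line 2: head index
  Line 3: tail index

Answer: 62 _ _ _ _ 34
5
1

Derivation:
write(25): buf=[25 _ _ _ _ _], head=0, tail=1, size=1
read(): buf=[_ _ _ _ _ _], head=1, tail=1, size=0
write(6): buf=[_ 6 _ _ _ _], head=1, tail=2, size=1
read(): buf=[_ _ _ _ _ _], head=2, tail=2, size=0
write(65): buf=[_ _ 65 _ _ _], head=2, tail=3, size=1
read(): buf=[_ _ _ _ _ _], head=3, tail=3, size=0
write(75): buf=[_ _ _ 75 _ _], head=3, tail=4, size=1
write(37): buf=[_ _ _ 75 37 _], head=3, tail=5, size=2
read(): buf=[_ _ _ _ 37 _], head=4, tail=5, size=1
write(34): buf=[_ _ _ _ 37 34], head=4, tail=0, size=2
write(62): buf=[62 _ _ _ 37 34], head=4, tail=1, size=3
read(): buf=[62 _ _ _ _ 34], head=5, tail=1, size=2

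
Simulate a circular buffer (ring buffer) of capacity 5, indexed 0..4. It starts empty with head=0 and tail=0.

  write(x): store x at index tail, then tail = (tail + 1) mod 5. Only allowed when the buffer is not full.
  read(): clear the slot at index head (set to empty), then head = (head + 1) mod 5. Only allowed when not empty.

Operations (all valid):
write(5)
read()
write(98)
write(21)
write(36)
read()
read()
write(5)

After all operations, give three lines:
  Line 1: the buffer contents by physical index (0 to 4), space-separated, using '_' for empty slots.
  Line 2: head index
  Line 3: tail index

Answer: _ _ _ 36 5
3
0

Derivation:
write(5): buf=[5 _ _ _ _], head=0, tail=1, size=1
read(): buf=[_ _ _ _ _], head=1, tail=1, size=0
write(98): buf=[_ 98 _ _ _], head=1, tail=2, size=1
write(21): buf=[_ 98 21 _ _], head=1, tail=3, size=2
write(36): buf=[_ 98 21 36 _], head=1, tail=4, size=3
read(): buf=[_ _ 21 36 _], head=2, tail=4, size=2
read(): buf=[_ _ _ 36 _], head=3, tail=4, size=1
write(5): buf=[_ _ _ 36 5], head=3, tail=0, size=2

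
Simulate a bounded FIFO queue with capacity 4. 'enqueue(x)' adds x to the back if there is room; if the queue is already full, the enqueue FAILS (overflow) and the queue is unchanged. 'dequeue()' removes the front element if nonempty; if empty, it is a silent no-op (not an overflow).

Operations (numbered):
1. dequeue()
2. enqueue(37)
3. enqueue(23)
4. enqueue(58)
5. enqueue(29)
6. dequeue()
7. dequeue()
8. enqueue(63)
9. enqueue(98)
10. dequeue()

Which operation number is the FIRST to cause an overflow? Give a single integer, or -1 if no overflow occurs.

Answer: -1

Derivation:
1. dequeue(): empty, no-op, size=0
2. enqueue(37): size=1
3. enqueue(23): size=2
4. enqueue(58): size=3
5. enqueue(29): size=4
6. dequeue(): size=3
7. dequeue(): size=2
8. enqueue(63): size=3
9. enqueue(98): size=4
10. dequeue(): size=3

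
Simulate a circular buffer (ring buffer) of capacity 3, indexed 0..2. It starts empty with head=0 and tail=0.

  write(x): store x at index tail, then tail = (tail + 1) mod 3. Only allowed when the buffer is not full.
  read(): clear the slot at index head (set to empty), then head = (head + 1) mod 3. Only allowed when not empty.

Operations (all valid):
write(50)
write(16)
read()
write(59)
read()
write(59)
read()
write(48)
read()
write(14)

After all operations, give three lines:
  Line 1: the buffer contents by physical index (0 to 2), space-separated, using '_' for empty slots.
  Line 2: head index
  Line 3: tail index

Answer: _ 48 14
1
0

Derivation:
write(50): buf=[50 _ _], head=0, tail=1, size=1
write(16): buf=[50 16 _], head=0, tail=2, size=2
read(): buf=[_ 16 _], head=1, tail=2, size=1
write(59): buf=[_ 16 59], head=1, tail=0, size=2
read(): buf=[_ _ 59], head=2, tail=0, size=1
write(59): buf=[59 _ 59], head=2, tail=1, size=2
read(): buf=[59 _ _], head=0, tail=1, size=1
write(48): buf=[59 48 _], head=0, tail=2, size=2
read(): buf=[_ 48 _], head=1, tail=2, size=1
write(14): buf=[_ 48 14], head=1, tail=0, size=2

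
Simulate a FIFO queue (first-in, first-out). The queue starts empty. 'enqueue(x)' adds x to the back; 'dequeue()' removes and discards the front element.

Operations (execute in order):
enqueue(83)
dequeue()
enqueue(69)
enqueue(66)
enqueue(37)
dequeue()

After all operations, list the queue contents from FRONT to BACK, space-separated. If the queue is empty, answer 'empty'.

enqueue(83): [83]
dequeue(): []
enqueue(69): [69]
enqueue(66): [69, 66]
enqueue(37): [69, 66, 37]
dequeue(): [66, 37]

Answer: 66 37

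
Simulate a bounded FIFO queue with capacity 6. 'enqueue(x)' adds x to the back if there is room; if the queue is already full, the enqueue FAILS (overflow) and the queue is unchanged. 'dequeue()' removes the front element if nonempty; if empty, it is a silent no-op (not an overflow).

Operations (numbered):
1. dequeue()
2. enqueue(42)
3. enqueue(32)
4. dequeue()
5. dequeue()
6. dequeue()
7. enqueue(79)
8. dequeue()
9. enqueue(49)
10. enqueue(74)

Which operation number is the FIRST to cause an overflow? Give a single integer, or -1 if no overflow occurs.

1. dequeue(): empty, no-op, size=0
2. enqueue(42): size=1
3. enqueue(32): size=2
4. dequeue(): size=1
5. dequeue(): size=0
6. dequeue(): empty, no-op, size=0
7. enqueue(79): size=1
8. dequeue(): size=0
9. enqueue(49): size=1
10. enqueue(74): size=2

Answer: -1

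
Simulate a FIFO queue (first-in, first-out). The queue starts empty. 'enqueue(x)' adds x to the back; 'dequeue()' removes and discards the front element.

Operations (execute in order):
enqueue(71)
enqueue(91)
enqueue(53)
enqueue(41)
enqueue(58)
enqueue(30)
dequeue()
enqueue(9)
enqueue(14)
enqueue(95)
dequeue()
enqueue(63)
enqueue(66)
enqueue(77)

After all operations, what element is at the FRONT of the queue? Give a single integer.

Answer: 53

Derivation:
enqueue(71): queue = [71]
enqueue(91): queue = [71, 91]
enqueue(53): queue = [71, 91, 53]
enqueue(41): queue = [71, 91, 53, 41]
enqueue(58): queue = [71, 91, 53, 41, 58]
enqueue(30): queue = [71, 91, 53, 41, 58, 30]
dequeue(): queue = [91, 53, 41, 58, 30]
enqueue(9): queue = [91, 53, 41, 58, 30, 9]
enqueue(14): queue = [91, 53, 41, 58, 30, 9, 14]
enqueue(95): queue = [91, 53, 41, 58, 30, 9, 14, 95]
dequeue(): queue = [53, 41, 58, 30, 9, 14, 95]
enqueue(63): queue = [53, 41, 58, 30, 9, 14, 95, 63]
enqueue(66): queue = [53, 41, 58, 30, 9, 14, 95, 63, 66]
enqueue(77): queue = [53, 41, 58, 30, 9, 14, 95, 63, 66, 77]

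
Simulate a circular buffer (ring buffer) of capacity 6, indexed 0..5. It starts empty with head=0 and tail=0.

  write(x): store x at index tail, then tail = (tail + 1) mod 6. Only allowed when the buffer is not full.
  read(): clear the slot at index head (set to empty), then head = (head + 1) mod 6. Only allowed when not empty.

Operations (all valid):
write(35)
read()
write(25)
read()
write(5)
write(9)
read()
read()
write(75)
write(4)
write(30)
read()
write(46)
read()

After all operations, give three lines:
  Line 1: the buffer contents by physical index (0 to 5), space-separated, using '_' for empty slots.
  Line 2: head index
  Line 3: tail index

Answer: 30 46 _ _ _ _
0
2

Derivation:
write(35): buf=[35 _ _ _ _ _], head=0, tail=1, size=1
read(): buf=[_ _ _ _ _ _], head=1, tail=1, size=0
write(25): buf=[_ 25 _ _ _ _], head=1, tail=2, size=1
read(): buf=[_ _ _ _ _ _], head=2, tail=2, size=0
write(5): buf=[_ _ 5 _ _ _], head=2, tail=3, size=1
write(9): buf=[_ _ 5 9 _ _], head=2, tail=4, size=2
read(): buf=[_ _ _ 9 _ _], head=3, tail=4, size=1
read(): buf=[_ _ _ _ _ _], head=4, tail=4, size=0
write(75): buf=[_ _ _ _ 75 _], head=4, tail=5, size=1
write(4): buf=[_ _ _ _ 75 4], head=4, tail=0, size=2
write(30): buf=[30 _ _ _ 75 4], head=4, tail=1, size=3
read(): buf=[30 _ _ _ _ 4], head=5, tail=1, size=2
write(46): buf=[30 46 _ _ _ 4], head=5, tail=2, size=3
read(): buf=[30 46 _ _ _ _], head=0, tail=2, size=2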